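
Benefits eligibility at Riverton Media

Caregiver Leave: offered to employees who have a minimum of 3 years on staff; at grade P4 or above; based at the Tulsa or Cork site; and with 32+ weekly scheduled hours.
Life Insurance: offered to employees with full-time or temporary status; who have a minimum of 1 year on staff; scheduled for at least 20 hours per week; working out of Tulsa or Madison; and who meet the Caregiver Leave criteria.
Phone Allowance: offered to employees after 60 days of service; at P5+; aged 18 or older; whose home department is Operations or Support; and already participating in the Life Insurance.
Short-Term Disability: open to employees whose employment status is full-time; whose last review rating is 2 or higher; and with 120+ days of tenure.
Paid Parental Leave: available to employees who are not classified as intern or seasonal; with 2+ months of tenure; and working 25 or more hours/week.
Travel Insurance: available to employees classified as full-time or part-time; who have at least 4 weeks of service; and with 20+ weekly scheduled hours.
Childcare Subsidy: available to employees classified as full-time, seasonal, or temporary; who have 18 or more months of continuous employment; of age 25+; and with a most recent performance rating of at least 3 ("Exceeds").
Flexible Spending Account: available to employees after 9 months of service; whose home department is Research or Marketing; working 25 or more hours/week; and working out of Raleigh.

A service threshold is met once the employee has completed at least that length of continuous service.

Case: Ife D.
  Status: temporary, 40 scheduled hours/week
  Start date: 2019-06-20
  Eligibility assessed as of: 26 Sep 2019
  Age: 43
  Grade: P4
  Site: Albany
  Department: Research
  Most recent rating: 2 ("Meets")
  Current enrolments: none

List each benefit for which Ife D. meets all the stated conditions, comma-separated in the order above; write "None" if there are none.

Paid Parental Leave

Service from 2019-06-20 to 26 Sep 2019: 98 days.
Caregiver Leave — service 98 days < 3 years (≈1095 days) ✗ → not eligible.
Life Insurance — status temporary ✓; service 98 days < 1 year (≈365 days) ✗ → not eligible.
Phone Allowance — service 98 days ≥ 60 days ✓; grade P4 < P5 ✗ → not eligible.
Short-Term Disability — status temporary ✗ (requires full-time) → not eligible.
Paid Parental Leave — status temporary ✓ (not excluded); service 98 days ≥ 2 months (≈60 days) ✓; 40 hrs/wk ≥ 25 ✓ → eligible.
Travel Insurance — status temporary ✗ (requires full-time or part-time) → not eligible.
Childcare Subsidy — status temporary ✓; service 98 days < 18 months (≈540 days) ✗ → not eligible.
Flexible Spending Account — service 98 days < 9 months (≈270 days) ✗ → not eligible.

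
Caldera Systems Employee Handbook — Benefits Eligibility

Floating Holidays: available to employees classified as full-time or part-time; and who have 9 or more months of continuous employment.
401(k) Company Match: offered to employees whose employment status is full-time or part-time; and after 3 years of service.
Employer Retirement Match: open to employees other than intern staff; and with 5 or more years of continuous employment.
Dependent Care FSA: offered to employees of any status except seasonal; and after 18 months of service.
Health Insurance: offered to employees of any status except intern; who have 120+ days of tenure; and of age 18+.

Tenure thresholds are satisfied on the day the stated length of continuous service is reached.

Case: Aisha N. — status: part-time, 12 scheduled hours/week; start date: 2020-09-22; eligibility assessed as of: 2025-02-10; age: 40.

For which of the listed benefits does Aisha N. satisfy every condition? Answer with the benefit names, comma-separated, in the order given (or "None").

Service from 2020-09-22 to 2025-02-10: 1602 days.
Floating Holidays — status part-time ✓; service 1602 days ≥ 9 months (≈270 days) ✓ → eligible.
401(k) Company Match — status part-time ✓; service 1602 days ≥ 3 years (≈1095 days) ✓ → eligible.
Employer Retirement Match — status part-time ✓ (not excluded); service 1602 days < 5 years (≈1825 days) ✗ → not eligible.
Dependent Care FSA — status part-time ✓ (not excluded); service 1602 days ≥ 18 months (≈540 days) ✓ → eligible.
Health Insurance — status part-time ✓ (not excluded); service 1602 days ≥ 120 days ✓; age 40 ≥ 18 ✓ → eligible.

Floating Holidays, 401(k) Company Match, Dependent Care FSA, Health Insurance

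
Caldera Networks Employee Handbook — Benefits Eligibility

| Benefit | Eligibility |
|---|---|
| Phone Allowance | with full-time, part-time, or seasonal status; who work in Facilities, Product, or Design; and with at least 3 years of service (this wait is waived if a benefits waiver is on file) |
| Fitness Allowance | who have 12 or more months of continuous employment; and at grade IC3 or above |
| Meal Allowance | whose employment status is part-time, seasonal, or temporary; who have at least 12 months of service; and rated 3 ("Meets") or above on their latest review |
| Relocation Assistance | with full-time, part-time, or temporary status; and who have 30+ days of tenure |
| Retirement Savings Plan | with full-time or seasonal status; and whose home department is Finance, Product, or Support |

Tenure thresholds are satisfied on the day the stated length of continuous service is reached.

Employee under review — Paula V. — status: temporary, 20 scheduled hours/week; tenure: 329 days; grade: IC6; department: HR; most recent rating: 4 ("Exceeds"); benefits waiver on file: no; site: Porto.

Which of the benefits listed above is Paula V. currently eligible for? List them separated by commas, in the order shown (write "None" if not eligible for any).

Relocation Assistance

Phone Allowance — status temporary ✗ (requires full-time, part-time, or seasonal) → not eligible.
Fitness Allowance — service 329 days < 12 months (≈360 days) ✗ → not eligible.
Meal Allowance — status temporary ✓; service 329 days < 12 months (≈360 days) ✗ → not eligible.
Relocation Assistance — status temporary ✓; service 329 days ≥ 30 days ✓ → eligible.
Retirement Savings Plan — status temporary ✗ (requires full-time or seasonal) → not eligible.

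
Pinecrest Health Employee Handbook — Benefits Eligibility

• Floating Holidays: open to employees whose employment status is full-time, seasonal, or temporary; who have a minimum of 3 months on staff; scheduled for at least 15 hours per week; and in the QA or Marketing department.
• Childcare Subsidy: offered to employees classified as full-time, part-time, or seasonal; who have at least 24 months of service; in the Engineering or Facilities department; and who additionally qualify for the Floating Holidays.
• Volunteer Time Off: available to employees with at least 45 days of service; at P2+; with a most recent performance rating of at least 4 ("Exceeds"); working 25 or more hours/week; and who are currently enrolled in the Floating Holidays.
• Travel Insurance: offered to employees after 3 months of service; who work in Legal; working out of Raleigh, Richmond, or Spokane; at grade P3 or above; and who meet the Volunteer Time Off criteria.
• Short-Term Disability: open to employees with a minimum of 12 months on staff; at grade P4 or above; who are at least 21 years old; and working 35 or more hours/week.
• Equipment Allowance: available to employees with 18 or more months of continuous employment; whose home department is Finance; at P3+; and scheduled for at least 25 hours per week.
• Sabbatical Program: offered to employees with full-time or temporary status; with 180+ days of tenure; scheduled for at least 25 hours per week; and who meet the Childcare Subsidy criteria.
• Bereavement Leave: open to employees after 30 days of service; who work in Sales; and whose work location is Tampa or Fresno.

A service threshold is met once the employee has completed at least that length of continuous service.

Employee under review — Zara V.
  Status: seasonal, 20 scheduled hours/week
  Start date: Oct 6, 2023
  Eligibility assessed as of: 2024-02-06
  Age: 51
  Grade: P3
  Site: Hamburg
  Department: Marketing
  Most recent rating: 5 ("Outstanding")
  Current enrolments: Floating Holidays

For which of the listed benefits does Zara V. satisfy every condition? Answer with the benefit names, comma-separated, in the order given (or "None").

Service from Oct 6, 2023 to 2024-02-06: 123 days.
Floating Holidays — status seasonal ✓; service 123 days ≥ 3 months (≈90 days) ✓; 20 hrs/wk ≥ 15 ✓; dept Marketing ✓ → eligible.
Childcare Subsidy — status seasonal ✓; service 123 days < 24 months (≈720 days) ✗ → not eligible.
Volunteer Time Off — service 123 days ≥ 45 days ✓; grade P3 ≥ P2 ✓; rating 5 ≥ 4 ✓; 20 hrs/wk < 25 ✗ → not eligible.
Travel Insurance — service 123 days ≥ 3 months (≈90 days) ✓; dept Marketing ✗ → not eligible.
Short-Term Disability — service 123 days < 12 months (≈360 days) ✗ → not eligible.
Equipment Allowance — service 123 days < 18 months (≈540 days) ✗ → not eligible.
Sabbatical Program — status seasonal ✗ (requires full-time or temporary) → not eligible.
Bereavement Leave — service 123 days ≥ 30 days ✓; dept Marketing ✗ → not eligible.

Floating Holidays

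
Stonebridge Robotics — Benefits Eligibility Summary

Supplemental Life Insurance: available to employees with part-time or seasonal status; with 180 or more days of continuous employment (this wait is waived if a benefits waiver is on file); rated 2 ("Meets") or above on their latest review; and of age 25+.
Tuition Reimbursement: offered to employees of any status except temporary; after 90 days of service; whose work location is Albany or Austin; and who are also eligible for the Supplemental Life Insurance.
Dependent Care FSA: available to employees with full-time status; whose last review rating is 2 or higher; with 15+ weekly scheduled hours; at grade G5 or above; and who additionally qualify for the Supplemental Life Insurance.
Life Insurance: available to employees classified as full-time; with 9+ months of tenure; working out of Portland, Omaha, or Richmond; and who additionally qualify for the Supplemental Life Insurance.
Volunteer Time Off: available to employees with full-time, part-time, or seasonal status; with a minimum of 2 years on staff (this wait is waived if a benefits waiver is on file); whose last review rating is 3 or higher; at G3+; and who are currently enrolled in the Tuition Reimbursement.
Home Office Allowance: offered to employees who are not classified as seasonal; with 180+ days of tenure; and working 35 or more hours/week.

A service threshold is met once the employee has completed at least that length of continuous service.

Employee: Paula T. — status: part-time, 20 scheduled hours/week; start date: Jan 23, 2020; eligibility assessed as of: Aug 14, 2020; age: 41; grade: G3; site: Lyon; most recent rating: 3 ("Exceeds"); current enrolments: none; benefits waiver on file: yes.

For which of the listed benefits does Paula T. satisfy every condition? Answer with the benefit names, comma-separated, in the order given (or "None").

Service from Jan 23, 2020 to Aug 14, 2020: 204 days.
Supplemental Life Insurance — status part-time ✓; benefits waiver on file ✓; rating 3 ≥ 2 ✓; age 41 ≥ 25 ✓ → eligible.
Tuition Reimbursement — status part-time ✓ (not excluded); service 204 days ≥ 90 days ✓; site Lyon ✗ (not Albany or Austin) → not eligible.
Dependent Care FSA — status part-time ✗ (requires full-time) → not eligible.
Life Insurance — status part-time ✗ (requires full-time) → not eligible.
Volunteer Time Off — status part-time ✓; benefits waiver on file ✓; rating 3 ≥ 3 ✓; grade G3 ≥ G3 ✓; not enrolled in Tuition Reimbursement ✗ → not eligible.
Home Office Allowance — status part-time ✓ (not excluded); service 204 days ≥ 180 days ✓; 20 hrs/wk < 35 ✗ → not eligible.

Supplemental Life Insurance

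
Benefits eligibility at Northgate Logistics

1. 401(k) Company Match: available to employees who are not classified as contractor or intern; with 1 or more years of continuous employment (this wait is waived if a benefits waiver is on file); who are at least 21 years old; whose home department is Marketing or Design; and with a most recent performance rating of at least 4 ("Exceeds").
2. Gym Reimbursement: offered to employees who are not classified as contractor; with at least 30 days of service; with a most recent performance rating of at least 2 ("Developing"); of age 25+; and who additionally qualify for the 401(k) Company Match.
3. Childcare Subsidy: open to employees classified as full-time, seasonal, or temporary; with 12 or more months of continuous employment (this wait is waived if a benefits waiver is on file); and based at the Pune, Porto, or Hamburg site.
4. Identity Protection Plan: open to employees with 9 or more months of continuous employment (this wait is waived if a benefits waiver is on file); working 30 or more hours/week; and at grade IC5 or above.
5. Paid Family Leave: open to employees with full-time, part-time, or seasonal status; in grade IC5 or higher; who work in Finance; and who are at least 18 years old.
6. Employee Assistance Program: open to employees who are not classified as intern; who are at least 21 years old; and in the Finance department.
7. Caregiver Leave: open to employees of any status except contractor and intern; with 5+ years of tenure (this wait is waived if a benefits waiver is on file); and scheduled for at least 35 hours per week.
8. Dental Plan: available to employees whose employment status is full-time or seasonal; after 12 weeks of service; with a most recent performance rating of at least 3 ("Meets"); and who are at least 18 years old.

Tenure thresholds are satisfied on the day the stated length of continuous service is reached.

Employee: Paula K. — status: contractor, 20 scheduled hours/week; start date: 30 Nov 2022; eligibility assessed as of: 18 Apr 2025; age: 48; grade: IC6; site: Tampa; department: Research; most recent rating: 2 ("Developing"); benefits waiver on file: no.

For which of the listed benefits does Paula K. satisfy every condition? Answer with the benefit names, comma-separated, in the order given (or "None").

Service from 30 Nov 2022 to 18 Apr 2025: 870 days.
401(k) Company Match — status contractor ✗ (excluded) → not eligible.
Gym Reimbursement — status contractor ✗ (excluded) → not eligible.
Childcare Subsidy — status contractor ✗ (requires full-time, seasonal, or temporary) → not eligible.
Identity Protection Plan — no waiver, service 870 days ≥ 9 months (≈270 days) ✓; 20 hrs/wk < 30 ✗ → not eligible.
Paid Family Leave — status contractor ✗ (requires full-time, part-time, or seasonal) → not eligible.
Employee Assistance Program — status contractor ✓ (not excluded); age 48 ≥ 21 ✓; dept Research ✗ → not eligible.
Caregiver Leave — status contractor ✗ (excluded) → not eligible.
Dental Plan — status contractor ✗ (requires full-time or seasonal) → not eligible.

None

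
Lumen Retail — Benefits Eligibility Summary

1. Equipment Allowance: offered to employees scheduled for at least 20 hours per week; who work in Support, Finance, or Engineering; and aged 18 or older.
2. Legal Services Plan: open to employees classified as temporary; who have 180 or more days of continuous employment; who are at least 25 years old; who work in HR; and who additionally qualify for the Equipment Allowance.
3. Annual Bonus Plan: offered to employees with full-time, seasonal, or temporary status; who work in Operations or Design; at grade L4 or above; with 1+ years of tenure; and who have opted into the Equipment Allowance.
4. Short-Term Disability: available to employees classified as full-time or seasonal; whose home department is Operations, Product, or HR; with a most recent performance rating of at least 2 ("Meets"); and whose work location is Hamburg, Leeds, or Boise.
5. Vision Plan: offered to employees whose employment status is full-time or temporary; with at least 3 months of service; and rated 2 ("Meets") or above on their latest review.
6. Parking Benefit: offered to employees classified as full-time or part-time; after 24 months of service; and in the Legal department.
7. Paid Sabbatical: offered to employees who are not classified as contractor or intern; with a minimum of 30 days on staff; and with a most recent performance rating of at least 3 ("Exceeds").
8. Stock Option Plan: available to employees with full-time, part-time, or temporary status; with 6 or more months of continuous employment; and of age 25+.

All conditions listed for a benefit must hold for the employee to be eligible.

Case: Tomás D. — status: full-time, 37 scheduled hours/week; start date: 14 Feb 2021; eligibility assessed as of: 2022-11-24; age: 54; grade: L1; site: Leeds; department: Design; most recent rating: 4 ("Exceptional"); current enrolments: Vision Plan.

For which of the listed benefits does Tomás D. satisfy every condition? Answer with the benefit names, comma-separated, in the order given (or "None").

Service from 14 Feb 2021 to 2022-11-24: 648 days.
Equipment Allowance — 37 hrs/wk ≥ 20 ✓; dept Design ✗ → not eligible.
Legal Services Plan — status full-time ✗ (requires temporary) → not eligible.
Annual Bonus Plan — status full-time ✓; dept Design ✓; grade L1 < L4 ✗ → not eligible.
Short-Term Disability — status full-time ✓; dept Design ✗ → not eligible.
Vision Plan — status full-time ✓; service 648 days ≥ 3 months (≈90 days) ✓; rating 4 ≥ 2 ✓ → eligible.
Parking Benefit — status full-time ✓; service 648 days < 24 months (≈720 days) ✗ → not eligible.
Paid Sabbatical — status full-time ✓ (not excluded); service 648 days ≥ 30 days ✓; rating 4 ≥ 3 ✓ → eligible.
Stock Option Plan — status full-time ✓; service 648 days ≥ 6 months (≈180 days) ✓; age 54 ≥ 25 ✓ → eligible.

Vision Plan, Paid Sabbatical, Stock Option Plan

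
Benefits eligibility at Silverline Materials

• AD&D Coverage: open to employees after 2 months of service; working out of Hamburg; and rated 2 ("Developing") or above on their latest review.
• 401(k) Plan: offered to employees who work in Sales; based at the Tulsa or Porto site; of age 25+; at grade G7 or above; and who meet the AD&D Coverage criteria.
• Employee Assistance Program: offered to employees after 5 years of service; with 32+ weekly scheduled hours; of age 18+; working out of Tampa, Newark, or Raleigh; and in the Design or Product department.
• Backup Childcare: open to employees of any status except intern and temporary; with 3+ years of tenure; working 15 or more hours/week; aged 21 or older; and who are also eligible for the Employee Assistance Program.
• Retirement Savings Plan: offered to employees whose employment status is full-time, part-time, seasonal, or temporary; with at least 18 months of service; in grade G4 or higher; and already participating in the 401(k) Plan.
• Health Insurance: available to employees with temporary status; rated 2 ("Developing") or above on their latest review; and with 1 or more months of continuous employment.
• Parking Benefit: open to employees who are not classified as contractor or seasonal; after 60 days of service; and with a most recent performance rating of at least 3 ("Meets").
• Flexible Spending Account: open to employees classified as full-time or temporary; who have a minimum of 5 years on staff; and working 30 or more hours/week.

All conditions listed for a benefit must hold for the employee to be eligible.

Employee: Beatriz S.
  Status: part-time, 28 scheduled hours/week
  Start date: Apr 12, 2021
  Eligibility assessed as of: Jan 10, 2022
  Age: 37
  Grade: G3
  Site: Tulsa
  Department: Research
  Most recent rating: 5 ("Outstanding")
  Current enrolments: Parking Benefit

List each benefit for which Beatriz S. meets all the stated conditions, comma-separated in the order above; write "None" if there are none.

Service from Apr 12, 2021 to Jan 10, 2022: 273 days.
AD&D Coverage — service 273 days ≥ 2 months (≈60 days) ✓; site Tulsa ✗ (not Hamburg) → not eligible.
401(k) Plan — dept Research ✗ → not eligible.
Employee Assistance Program — service 273 days < 5 years (≈1825 days) ✗ → not eligible.
Backup Childcare — status part-time ✓ (not excluded); service 273 days < 3 years (≈1095 days) ✗ → not eligible.
Retirement Savings Plan — status part-time ✓; service 273 days < 18 months (≈540 days) ✗ → not eligible.
Health Insurance — status part-time ✗ (requires temporary) → not eligible.
Parking Benefit — status part-time ✓ (not excluded); service 273 days ≥ 60 days ✓; rating 5 ≥ 3 ✓ → eligible.
Flexible Spending Account — status part-time ✗ (requires full-time or temporary) → not eligible.

Parking Benefit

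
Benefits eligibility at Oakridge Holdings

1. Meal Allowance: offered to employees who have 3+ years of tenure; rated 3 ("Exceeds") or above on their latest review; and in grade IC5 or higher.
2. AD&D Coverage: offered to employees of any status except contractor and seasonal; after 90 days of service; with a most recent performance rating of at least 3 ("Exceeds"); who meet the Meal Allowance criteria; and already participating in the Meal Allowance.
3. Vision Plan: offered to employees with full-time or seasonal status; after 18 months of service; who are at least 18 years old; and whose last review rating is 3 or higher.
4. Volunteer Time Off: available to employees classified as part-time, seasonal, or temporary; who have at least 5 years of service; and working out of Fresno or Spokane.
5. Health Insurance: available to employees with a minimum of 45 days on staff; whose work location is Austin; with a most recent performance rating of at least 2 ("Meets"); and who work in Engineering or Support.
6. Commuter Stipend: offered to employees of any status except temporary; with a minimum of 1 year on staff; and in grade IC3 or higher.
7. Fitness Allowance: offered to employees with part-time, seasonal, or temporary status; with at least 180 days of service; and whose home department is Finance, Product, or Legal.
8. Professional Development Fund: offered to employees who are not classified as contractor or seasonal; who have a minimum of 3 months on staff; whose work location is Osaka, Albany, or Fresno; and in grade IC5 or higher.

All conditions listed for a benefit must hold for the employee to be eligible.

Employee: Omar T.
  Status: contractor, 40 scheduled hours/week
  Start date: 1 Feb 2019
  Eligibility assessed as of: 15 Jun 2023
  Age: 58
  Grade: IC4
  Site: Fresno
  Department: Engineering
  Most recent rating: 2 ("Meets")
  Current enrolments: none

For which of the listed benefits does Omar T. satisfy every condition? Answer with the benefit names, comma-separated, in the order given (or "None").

Commuter Stipend

Service from 1 Feb 2019 to 15 Jun 2023: 1595 days.
Meal Allowance — service 1595 days ≥ 3 years (≈1095 days) ✓; rating 2 < 3 ✗ → not eligible.
AD&D Coverage — status contractor ✗ (excluded) → not eligible.
Vision Plan — status contractor ✗ (requires full-time or seasonal) → not eligible.
Volunteer Time Off — status contractor ✗ (requires part-time, seasonal, or temporary) → not eligible.
Health Insurance — service 1595 days ≥ 45 days ✓; site Fresno ✗ (not Austin) → not eligible.
Commuter Stipend — status contractor ✓ (not excluded); service 1595 days ≥ 1 year (≈365 days) ✓; grade IC4 ≥ IC3 ✓ → eligible.
Fitness Allowance — status contractor ✗ (requires part-time, seasonal, or temporary) → not eligible.
Professional Development Fund — status contractor ✗ (excluded) → not eligible.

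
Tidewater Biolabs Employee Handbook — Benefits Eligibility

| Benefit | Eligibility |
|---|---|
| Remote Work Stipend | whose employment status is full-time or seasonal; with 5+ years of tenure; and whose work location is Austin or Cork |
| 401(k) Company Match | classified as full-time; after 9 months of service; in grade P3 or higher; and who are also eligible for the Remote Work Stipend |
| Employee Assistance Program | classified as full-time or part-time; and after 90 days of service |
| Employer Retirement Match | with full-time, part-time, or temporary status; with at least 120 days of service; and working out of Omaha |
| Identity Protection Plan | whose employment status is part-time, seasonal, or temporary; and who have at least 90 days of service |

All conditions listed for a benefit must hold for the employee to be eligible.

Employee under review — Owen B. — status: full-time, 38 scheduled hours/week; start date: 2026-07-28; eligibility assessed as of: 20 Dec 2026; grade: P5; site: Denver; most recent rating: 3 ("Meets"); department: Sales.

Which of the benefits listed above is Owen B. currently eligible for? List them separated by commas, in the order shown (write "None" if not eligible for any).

Service from 2026-07-28 to 20 Dec 2026: 145 days.
Remote Work Stipend — status full-time ✓; service 145 days < 5 years (≈1825 days) ✗ → not eligible.
401(k) Company Match — status full-time ✓; service 145 days < 9 months (≈270 days) ✗ → not eligible.
Employee Assistance Program — status full-time ✓; service 145 days ≥ 90 days ✓ → eligible.
Employer Retirement Match — status full-time ✓; service 145 days ≥ 120 days ✓; site Denver ✗ (not Omaha) → not eligible.
Identity Protection Plan — status full-time ✗ (requires part-time, seasonal, or temporary) → not eligible.

Employee Assistance Program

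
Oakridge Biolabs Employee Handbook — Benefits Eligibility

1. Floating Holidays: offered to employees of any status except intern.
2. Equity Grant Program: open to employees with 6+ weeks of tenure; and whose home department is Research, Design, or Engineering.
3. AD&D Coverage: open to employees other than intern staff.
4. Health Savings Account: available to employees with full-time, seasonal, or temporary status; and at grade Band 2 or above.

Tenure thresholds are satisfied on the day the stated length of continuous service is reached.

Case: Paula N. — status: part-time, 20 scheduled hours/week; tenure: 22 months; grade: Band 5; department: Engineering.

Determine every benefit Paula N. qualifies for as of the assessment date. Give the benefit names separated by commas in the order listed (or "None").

Floating Holidays, Equity Grant Program, AD&D Coverage

Floating Holidays — status part-time ✓ (not excluded) → eligible.
Equity Grant Program — service 22 months ≥ 6 weeks (≈42 days) ✓; dept Engineering ✓ → eligible.
AD&D Coverage — status part-time ✓ (not excluded) → eligible.
Health Savings Account — status part-time ✗ (requires full-time, seasonal, or temporary) → not eligible.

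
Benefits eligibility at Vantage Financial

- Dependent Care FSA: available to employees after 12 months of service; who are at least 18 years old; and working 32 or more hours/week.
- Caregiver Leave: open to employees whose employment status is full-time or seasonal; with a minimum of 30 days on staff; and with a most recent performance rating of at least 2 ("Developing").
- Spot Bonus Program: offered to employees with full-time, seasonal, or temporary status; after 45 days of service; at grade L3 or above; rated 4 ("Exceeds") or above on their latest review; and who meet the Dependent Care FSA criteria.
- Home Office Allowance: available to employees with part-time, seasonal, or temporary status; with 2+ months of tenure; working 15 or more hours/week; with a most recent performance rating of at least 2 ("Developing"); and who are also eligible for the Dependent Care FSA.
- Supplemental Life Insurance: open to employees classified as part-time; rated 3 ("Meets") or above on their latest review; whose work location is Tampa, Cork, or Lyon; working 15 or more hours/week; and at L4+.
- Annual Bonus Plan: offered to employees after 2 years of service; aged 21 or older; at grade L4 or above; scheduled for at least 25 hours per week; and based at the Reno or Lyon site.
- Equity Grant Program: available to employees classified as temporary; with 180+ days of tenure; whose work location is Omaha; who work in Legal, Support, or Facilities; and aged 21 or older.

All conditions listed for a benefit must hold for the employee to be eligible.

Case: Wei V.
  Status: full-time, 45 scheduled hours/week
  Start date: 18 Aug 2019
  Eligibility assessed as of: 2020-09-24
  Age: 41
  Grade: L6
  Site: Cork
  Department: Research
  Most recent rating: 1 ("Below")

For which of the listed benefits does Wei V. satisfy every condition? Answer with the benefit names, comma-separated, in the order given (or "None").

Service from 18 Aug 2019 to 2020-09-24: 403 days.
Dependent Care FSA — service 403 days ≥ 12 months (≈360 days) ✓; age 41 ≥ 18 ✓; 45 hrs/wk ≥ 32 ✓ → eligible.
Caregiver Leave — status full-time ✓; service 403 days ≥ 30 days ✓; rating 1 < 2 ✗ → not eligible.
Spot Bonus Program — status full-time ✓; service 403 days ≥ 45 days ✓; grade L6 ≥ L3 ✓; rating 1 < 4 ✗ → not eligible.
Home Office Allowance — status full-time ✗ (requires part-time, seasonal, or temporary) → not eligible.
Supplemental Life Insurance — status full-time ✗ (requires part-time) → not eligible.
Annual Bonus Plan — service 403 days < 2 years (≈730 days) ✗ → not eligible.
Equity Grant Program — status full-time ✗ (requires temporary) → not eligible.

Dependent Care FSA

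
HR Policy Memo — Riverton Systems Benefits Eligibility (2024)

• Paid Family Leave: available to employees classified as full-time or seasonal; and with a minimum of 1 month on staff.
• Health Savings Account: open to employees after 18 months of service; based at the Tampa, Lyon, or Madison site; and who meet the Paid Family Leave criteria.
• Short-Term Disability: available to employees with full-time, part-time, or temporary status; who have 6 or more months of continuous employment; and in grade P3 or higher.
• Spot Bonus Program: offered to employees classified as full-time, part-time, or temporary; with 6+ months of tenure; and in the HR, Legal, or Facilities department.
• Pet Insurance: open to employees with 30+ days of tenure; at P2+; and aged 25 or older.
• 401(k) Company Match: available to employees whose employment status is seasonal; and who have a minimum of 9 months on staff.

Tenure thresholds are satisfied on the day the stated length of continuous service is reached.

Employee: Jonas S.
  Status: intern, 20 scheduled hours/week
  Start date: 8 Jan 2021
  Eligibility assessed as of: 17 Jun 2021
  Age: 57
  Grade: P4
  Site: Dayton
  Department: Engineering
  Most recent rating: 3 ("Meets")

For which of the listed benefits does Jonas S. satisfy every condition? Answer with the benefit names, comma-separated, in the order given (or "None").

Pet Insurance

Service from 8 Jan 2021 to 17 Jun 2021: 160 days.
Paid Family Leave — status intern ✗ (requires full-time or seasonal) → not eligible.
Health Savings Account — service 160 days < 18 months (≈540 days) ✗ → not eligible.
Short-Term Disability — status intern ✗ (requires full-time, part-time, or temporary) → not eligible.
Spot Bonus Program — status intern ✗ (requires full-time, part-time, or temporary) → not eligible.
Pet Insurance — service 160 days ≥ 30 days ✓; grade P4 ≥ P2 ✓; age 57 ≥ 25 ✓ → eligible.
401(k) Company Match — status intern ✗ (requires seasonal) → not eligible.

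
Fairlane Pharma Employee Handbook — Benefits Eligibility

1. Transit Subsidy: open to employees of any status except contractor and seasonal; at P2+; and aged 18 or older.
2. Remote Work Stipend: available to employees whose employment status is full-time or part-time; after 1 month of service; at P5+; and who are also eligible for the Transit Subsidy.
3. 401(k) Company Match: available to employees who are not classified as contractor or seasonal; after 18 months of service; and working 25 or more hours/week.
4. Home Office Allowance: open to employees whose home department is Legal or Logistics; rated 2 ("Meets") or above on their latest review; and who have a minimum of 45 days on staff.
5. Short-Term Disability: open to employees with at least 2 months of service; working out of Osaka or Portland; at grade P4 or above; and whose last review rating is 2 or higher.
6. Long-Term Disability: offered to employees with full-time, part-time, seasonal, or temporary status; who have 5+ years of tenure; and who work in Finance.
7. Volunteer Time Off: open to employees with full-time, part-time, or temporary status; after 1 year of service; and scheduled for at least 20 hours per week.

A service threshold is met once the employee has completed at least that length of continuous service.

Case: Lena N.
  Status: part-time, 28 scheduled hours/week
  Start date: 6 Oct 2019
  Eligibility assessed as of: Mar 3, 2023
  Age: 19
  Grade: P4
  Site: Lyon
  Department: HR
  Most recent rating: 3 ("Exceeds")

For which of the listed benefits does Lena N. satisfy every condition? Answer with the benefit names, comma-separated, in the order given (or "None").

Service from 6 Oct 2019 to Mar 3, 2023: 1244 days.
Transit Subsidy — status part-time ✓ (not excluded); grade P4 ≥ P2 ✓; age 19 ≥ 18 ✓ → eligible.
Remote Work Stipend — status part-time ✓; service 1244 days ≥ 1 month (≈30 days) ✓; grade P4 < P5 ✗ → not eligible.
401(k) Company Match — status part-time ✓ (not excluded); service 1244 days ≥ 18 months (≈540 days) ✓; 28 hrs/wk ≥ 25 ✓ → eligible.
Home Office Allowance — dept HR ✗ → not eligible.
Short-Term Disability — service 1244 days ≥ 2 months (≈60 days) ✓; site Lyon ✗ (not Osaka or Portland) → not eligible.
Long-Term Disability — status part-time ✓; service 1244 days < 5 years (≈1825 days) ✗ → not eligible.
Volunteer Time Off — status part-time ✓; service 1244 days ≥ 1 year (≈365 days) ✓; 28 hrs/wk ≥ 20 ✓ → eligible.

Transit Subsidy, 401(k) Company Match, Volunteer Time Off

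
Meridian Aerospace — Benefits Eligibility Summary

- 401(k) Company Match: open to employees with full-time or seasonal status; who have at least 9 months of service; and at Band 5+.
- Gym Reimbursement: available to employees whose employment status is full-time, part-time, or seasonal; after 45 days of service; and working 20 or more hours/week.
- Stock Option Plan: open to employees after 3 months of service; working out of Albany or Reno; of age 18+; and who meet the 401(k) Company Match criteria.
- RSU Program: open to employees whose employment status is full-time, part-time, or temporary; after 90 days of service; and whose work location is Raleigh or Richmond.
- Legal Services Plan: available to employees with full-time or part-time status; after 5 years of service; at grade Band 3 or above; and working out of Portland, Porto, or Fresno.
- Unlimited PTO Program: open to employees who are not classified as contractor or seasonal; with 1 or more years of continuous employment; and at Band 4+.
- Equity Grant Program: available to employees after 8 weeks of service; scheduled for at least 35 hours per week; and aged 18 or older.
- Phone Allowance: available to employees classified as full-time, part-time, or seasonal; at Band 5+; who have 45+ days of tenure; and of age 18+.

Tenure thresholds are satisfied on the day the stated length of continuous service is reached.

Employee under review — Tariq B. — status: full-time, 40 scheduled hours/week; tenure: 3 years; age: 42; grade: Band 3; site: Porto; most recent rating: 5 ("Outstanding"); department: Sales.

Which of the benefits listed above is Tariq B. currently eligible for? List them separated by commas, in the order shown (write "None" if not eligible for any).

401(k) Company Match — status full-time ✓; service 3 years ≥ 9 months (≈270 days) ✓; grade Band 3 < Band 5 ✗ → not eligible.
Gym Reimbursement — status full-time ✓; service 3 years ≥ 45 days ✓; 40 hrs/wk ≥ 20 ✓ → eligible.
Stock Option Plan — service 3 years ≥ 3 months (≈90 days) ✓; site Porto ✗ (not Albany or Reno) → not eligible.
RSU Program — status full-time ✓; service 3 years ≥ 90 days ✓; site Porto ✗ (not Raleigh or Richmond) → not eligible.
Legal Services Plan — status full-time ✓; service 3 years < 5 years ✗ → not eligible.
Unlimited PTO Program — status full-time ✓ (not excluded); service 3 years ≥ 1 year ✓; grade Band 3 < Band 4 ✗ → not eligible.
Equity Grant Program — service 3 years ≥ 8 weeks (≈56 days) ✓; 40 hrs/wk ≥ 35 ✓; age 42 ≥ 18 ✓ → eligible.
Phone Allowance — status full-time ✓; grade Band 3 < Band 5 ✗ → not eligible.

Gym Reimbursement, Equity Grant Program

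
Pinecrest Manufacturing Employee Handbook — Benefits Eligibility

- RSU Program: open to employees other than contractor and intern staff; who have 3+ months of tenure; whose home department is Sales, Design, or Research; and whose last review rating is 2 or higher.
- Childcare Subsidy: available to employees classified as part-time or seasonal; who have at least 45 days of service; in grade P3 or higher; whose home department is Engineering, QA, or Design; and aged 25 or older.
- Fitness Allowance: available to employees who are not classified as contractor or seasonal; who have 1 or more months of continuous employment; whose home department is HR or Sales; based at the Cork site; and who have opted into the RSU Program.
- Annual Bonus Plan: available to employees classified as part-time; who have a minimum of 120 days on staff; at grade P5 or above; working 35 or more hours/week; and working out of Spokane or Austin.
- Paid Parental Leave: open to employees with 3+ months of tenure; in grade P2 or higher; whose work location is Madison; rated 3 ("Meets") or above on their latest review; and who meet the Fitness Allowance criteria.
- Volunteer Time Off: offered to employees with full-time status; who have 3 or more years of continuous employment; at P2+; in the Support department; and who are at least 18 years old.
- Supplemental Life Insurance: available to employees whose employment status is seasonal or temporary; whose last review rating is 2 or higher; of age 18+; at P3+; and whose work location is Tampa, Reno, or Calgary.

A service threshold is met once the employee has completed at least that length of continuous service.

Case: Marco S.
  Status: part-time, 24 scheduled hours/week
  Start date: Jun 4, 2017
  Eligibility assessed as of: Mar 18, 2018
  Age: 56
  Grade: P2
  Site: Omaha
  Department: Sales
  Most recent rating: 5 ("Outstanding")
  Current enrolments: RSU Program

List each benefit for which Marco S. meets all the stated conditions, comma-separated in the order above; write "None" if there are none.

Service from Jun 4, 2017 to Mar 18, 2018: 287 days.
RSU Program — status part-time ✓ (not excluded); service 287 days ≥ 3 months (≈90 days) ✓; dept Sales ✓; rating 5 ≥ 2 ✓ → eligible.
Childcare Subsidy — status part-time ✓; service 287 days ≥ 45 days ✓; grade P2 < P3 ✗ → not eligible.
Fitness Allowance — status part-time ✓ (not excluded); service 287 days ≥ 1 month (≈30 days) ✓; dept Sales ✓; site Omaha ✗ (not Cork) → not eligible.
Annual Bonus Plan — status part-time ✓; service 287 days ≥ 120 days ✓; grade P2 < P5 ✗ → not eligible.
Paid Parental Leave — service 287 days ≥ 3 months (≈90 days) ✓; grade P2 ≥ P2 ✓; site Omaha ✗ (not Madison) → not eligible.
Volunteer Time Off — status part-time ✗ (requires full-time) → not eligible.
Supplemental Life Insurance — status part-time ✗ (requires seasonal or temporary) → not eligible.

RSU Program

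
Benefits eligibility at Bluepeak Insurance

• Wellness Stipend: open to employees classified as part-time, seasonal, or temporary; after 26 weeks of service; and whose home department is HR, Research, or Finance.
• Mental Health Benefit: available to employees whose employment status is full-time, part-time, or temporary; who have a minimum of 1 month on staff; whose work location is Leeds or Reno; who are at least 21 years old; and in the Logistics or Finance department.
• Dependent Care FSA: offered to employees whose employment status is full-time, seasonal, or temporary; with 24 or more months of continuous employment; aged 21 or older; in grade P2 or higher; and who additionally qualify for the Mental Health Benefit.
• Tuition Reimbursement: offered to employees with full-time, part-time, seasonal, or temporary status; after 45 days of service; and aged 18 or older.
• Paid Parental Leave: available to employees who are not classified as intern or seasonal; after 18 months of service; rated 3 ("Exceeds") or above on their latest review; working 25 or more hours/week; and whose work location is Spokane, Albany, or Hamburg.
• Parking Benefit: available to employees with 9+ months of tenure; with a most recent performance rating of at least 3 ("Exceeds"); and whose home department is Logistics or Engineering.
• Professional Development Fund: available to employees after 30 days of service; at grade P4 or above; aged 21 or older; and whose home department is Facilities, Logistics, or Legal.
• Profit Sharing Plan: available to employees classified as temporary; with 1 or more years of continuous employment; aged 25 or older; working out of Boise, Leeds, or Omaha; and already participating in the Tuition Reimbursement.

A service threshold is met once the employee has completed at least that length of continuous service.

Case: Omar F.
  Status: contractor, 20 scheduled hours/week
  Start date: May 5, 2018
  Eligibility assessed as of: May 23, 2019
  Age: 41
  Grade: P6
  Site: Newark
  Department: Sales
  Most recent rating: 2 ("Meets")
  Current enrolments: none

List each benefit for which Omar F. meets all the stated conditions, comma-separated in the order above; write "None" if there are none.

None

Service from May 5, 2018 to May 23, 2019: 383 days.
Wellness Stipend — status contractor ✗ (requires part-time, seasonal, or temporary) → not eligible.
Mental Health Benefit — status contractor ✗ (requires full-time, part-time, or temporary) → not eligible.
Dependent Care FSA — status contractor ✗ (requires full-time, seasonal, or temporary) → not eligible.
Tuition Reimbursement — status contractor ✗ (requires full-time, part-time, seasonal, or temporary) → not eligible.
Paid Parental Leave — status contractor ✓ (not excluded); service 383 days < 18 months (≈540 days) ✗ → not eligible.
Parking Benefit — service 383 days ≥ 9 months (≈270 days) ✓; rating 2 < 3 ✗ → not eligible.
Professional Development Fund — service 383 days ≥ 30 days ✓; grade P6 ≥ P4 ✓; age 41 ≥ 21 ✓; dept Sales ✗ → not eligible.
Profit Sharing Plan — status contractor ✗ (requires temporary) → not eligible.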